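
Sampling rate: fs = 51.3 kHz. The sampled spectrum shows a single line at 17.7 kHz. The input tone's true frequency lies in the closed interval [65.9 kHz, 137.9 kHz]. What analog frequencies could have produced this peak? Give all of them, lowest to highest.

Frequencies that alias to 17.7 kHz are k·fs ± 17.7 kHz for integer k ≥ 0.
k=0: 17.7 kHz.
k=1: 33.6 kHz, 69 kHz.
k=2: 84.9 kHz, 120.3 kHz.
k=3: 136.2 kHz, 171.6 kHz.
k=4: 187.5 kHz, 222.9 kHz.
Within [65.9 kHz, 137.9 kHz]: 69 kHz, 84.9 kHz, 120.3 kHz, 136.2 kHz.

69 kHz, 84.9 kHz, 120.3 kHz, 136.2 kHz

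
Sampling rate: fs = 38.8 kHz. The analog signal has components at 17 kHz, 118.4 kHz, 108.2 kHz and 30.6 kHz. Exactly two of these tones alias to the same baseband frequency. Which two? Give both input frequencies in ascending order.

fs/2 = 19.4 kHz.
17 kHz ≤ fs/2 = 19.4 kHz, passes unchanged.
118.4 kHz mod fs = 2 kHz.
2 kHz ≤ fs/2 = 19.4 kHz, appears at 2 kHz.
108.2 kHz mod fs = 30.6 kHz.
30.6 kHz > fs/2 = 19.4 kHz, folds to fs − 30.6 kHz = 8.2 kHz.
30.6 kHz > fs/2 = 19.4 kHz, folds to fs − 30.6 kHz = 8.2 kHz.
30.6 kHz and 108.2 kHz both map to 8.2 kHz.

30.6 kHz, 108.2 kHz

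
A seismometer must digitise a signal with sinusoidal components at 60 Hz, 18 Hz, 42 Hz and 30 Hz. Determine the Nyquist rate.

Highest-frequency component: 60 Hz.
Nyquist rate = 2 × 60 Hz = 120 Hz.

120 Hz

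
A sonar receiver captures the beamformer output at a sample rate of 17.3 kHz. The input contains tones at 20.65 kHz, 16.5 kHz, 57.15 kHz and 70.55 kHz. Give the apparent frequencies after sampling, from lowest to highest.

fs/2 = 8.65 kHz.
20.65 kHz mod fs = 3.35 kHz.
3.35 kHz ≤ fs/2 = 8.65 kHz, appears at 3.35 kHz.
16.5 kHz > fs/2 = 8.65 kHz, folds to fs − 16.5 kHz = 0.8 kHz.
57.15 kHz mod fs = 5.25 kHz.
5.25 kHz ≤ fs/2 = 8.65 kHz, appears at 5.25 kHz.
70.55 kHz mod fs = 1.35 kHz.
1.35 kHz ≤ fs/2 = 8.65 kHz, appears at 1.35 kHz.
Distinct values: {0.8 kHz, 1.35 kHz, 3.35 kHz, 5.25 kHz}.

0.8 kHz, 1.35 kHz, 3.35 kHz, 5.25 kHz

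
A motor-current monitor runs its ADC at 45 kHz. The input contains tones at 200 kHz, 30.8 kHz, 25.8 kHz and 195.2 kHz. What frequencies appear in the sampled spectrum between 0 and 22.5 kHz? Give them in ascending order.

fs/2 = 22.5 kHz.
200 kHz mod fs = 20 kHz.
20 kHz ≤ fs/2 = 22.5 kHz, appears at 20 kHz.
30.8 kHz > fs/2 = 22.5 kHz, folds to fs − 30.8 kHz = 14.2 kHz.
25.8 kHz > fs/2 = 22.5 kHz, folds to fs − 25.8 kHz = 19.2 kHz.
195.2 kHz mod fs = 15.2 kHz.
15.2 kHz ≤ fs/2 = 22.5 kHz, appears at 15.2 kHz.
Distinct values: {14.2 kHz, 15.2 kHz, 19.2 kHz, 20 kHz}.

14.2 kHz, 15.2 kHz, 19.2 kHz, 20 kHz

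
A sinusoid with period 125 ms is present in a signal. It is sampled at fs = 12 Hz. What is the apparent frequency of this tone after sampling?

T = 125 ms → f = 1/T = 8 Hz.
8 Hz > fs/2 = 6 Hz, folds to fs − 8 Hz = 4 Hz.

4 Hz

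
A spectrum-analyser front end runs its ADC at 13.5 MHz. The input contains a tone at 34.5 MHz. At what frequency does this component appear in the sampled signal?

34.5 MHz mod fs = 7.5 MHz.
7.5 MHz > fs/2 = 6.75 MHz, folds to fs − 7.5 MHz = 6 MHz.

6 MHz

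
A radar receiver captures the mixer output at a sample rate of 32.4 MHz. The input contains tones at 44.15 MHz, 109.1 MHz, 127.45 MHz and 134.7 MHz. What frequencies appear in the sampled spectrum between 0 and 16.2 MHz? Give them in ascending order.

2.15 MHz, 5.1 MHz, 11.75 MHz, 11.9 MHz

fs/2 = 16.2 MHz.
44.15 MHz mod fs = 11.75 MHz.
11.75 MHz ≤ fs/2 = 16.2 MHz, appears at 11.75 MHz.
109.1 MHz mod fs = 11.9 MHz.
11.9 MHz ≤ fs/2 = 16.2 MHz, appears at 11.9 MHz.
127.45 MHz mod fs = 30.25 MHz.
30.25 MHz > fs/2 = 16.2 MHz, folds to fs − 30.25 MHz = 2.15 MHz.
134.7 MHz mod fs = 5.1 MHz.
5.1 MHz ≤ fs/2 = 16.2 MHz, appears at 5.1 MHz.
Distinct values: {2.15 MHz, 5.1 MHz, 11.75 MHz, 11.9 MHz}.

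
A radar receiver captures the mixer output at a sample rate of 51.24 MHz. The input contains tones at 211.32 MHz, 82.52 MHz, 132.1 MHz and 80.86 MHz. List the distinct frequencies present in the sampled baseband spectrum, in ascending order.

fs/2 = 25.62 MHz.
211.32 MHz mod fs = 6.36 MHz.
6.36 MHz ≤ fs/2 = 25.62 MHz, appears at 6.36 MHz.
82.52 MHz mod fs = 31.28 MHz.
31.28 MHz > fs/2 = 25.62 MHz, folds to fs − 31.28 MHz = 19.96 MHz.
132.1 MHz mod fs = 29.62 MHz.
29.62 MHz > fs/2 = 25.62 MHz, folds to fs − 29.62 MHz = 21.62 MHz.
80.86 MHz mod fs = 29.62 MHz.
29.62 MHz > fs/2 = 25.62 MHz, folds to fs − 29.62 MHz = 21.62 MHz.
Distinct values: {6.36 MHz, 19.96 MHz, 21.62 MHz}.

6.36 MHz, 19.96 MHz, 21.62 MHz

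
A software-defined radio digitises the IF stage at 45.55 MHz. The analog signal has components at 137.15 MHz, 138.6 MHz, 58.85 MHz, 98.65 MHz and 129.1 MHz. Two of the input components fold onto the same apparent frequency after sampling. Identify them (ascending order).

fs/2 = 22.775 MHz.
137.15 MHz mod fs = 0.5 MHz.
0.5 MHz ≤ fs/2 = 22.775 MHz, appears at 0.5 MHz.
138.6 MHz mod fs = 1.95 MHz.
1.95 MHz ≤ fs/2 = 22.775 MHz, appears at 1.95 MHz.
58.85 MHz mod fs = 13.3 MHz.
13.3 MHz ≤ fs/2 = 22.775 MHz, appears at 13.3 MHz.
98.65 MHz mod fs = 7.55 MHz.
7.55 MHz ≤ fs/2 = 22.775 MHz, appears at 7.55 MHz.
129.1 MHz mod fs = 38 MHz.
38 MHz > fs/2 = 22.775 MHz, folds to fs − 38 MHz = 7.55 MHz.
98.65 MHz and 129.1 MHz both map to 7.55 MHz.

98.65 MHz, 129.1 MHz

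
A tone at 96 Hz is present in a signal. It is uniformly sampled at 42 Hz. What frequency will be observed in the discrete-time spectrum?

12 Hz

96 Hz mod fs = 12 Hz.
12 Hz ≤ fs/2 = 21 Hz, appears at 12 Hz.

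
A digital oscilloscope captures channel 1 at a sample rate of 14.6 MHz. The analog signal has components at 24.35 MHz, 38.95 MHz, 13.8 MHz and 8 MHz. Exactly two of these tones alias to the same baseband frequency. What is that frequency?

4.85 MHz

fs/2 = 7.3 MHz.
24.35 MHz mod fs = 9.75 MHz.
9.75 MHz > fs/2 = 7.3 MHz, folds to fs − 9.75 MHz = 4.85 MHz.
38.95 MHz mod fs = 9.75 MHz.
9.75 MHz > fs/2 = 7.3 MHz, folds to fs − 9.75 MHz = 4.85 MHz.
13.8 MHz > fs/2 = 7.3 MHz, folds to fs − 13.8 MHz = 0.8 MHz.
8 MHz > fs/2 = 7.3 MHz, folds to fs − 8 MHz = 6.6 MHz.
24.35 MHz and 38.95 MHz both map to 4.85 MHz.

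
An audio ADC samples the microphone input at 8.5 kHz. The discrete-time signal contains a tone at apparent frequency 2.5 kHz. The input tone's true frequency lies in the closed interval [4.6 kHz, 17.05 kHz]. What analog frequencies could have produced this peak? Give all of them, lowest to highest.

Frequencies that alias to 2.5 kHz are k·fs ± 2.5 kHz for integer k ≥ 0.
k=0: 2.5 kHz.
k=1: 6 kHz, 11 kHz.
k=2: 14.5 kHz, 19.5 kHz.
k=3: 23 kHz, 28 kHz.
Within [4.6 kHz, 17.05 kHz]: 6 kHz, 11 kHz, 14.5 kHz.

6 kHz, 11 kHz, 14.5 kHz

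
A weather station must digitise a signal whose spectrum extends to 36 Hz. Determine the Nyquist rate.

72 Hz

Nyquist rate = 2 × 36 Hz = 72 Hz.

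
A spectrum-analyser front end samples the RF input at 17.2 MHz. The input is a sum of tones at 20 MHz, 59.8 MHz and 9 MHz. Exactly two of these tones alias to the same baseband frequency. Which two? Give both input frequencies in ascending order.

fs/2 = 8.6 MHz.
20 MHz mod fs = 2.8 MHz.
2.8 MHz ≤ fs/2 = 8.6 MHz, appears at 2.8 MHz.
59.8 MHz mod fs = 8.2 MHz.
8.2 MHz ≤ fs/2 = 8.6 MHz, appears at 8.2 MHz.
9 MHz > fs/2 = 8.6 MHz, folds to fs − 9 MHz = 8.2 MHz.
9 MHz and 59.8 MHz both map to 8.2 MHz.

9 MHz, 59.8 MHz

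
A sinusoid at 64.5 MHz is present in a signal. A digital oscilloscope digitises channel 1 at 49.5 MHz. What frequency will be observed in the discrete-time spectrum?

15 MHz

64.5 MHz mod fs = 15 MHz.
15 MHz ≤ fs/2 = 24.75 MHz, appears at 15 MHz.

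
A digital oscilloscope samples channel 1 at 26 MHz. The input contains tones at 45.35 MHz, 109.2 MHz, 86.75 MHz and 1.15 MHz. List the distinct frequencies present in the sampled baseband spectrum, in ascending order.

fs/2 = 13 MHz.
45.35 MHz mod fs = 19.35 MHz.
19.35 MHz > fs/2 = 13 MHz, folds to fs − 19.35 MHz = 6.65 MHz.
109.2 MHz mod fs = 5.2 MHz.
5.2 MHz ≤ fs/2 = 13 MHz, appears at 5.2 MHz.
86.75 MHz mod fs = 8.75 MHz.
8.75 MHz ≤ fs/2 = 13 MHz, appears at 8.75 MHz.
1.15 MHz ≤ fs/2 = 13 MHz, passes unchanged.
Distinct values: {1.15 MHz, 5.2 MHz, 6.65 MHz, 8.75 MHz}.

1.15 MHz, 5.2 MHz, 6.65 MHz, 8.75 MHz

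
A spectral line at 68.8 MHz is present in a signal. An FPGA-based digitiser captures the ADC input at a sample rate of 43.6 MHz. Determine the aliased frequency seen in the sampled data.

68.8 MHz mod fs = 25.2 MHz.
25.2 MHz > fs/2 = 21.8 MHz, folds to fs − 25.2 MHz = 18.4 MHz.

18.4 MHz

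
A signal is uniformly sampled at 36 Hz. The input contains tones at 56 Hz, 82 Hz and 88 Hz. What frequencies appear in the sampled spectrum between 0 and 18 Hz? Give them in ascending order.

fs/2 = 18 Hz.
56 Hz mod fs = 20 Hz.
20 Hz > fs/2 = 18 Hz, folds to fs − 20 Hz = 16 Hz.
82 Hz mod fs = 10 Hz.
10 Hz ≤ fs/2 = 18 Hz, appears at 10 Hz.
88 Hz mod fs = 16 Hz.
16 Hz ≤ fs/2 = 18 Hz, appears at 16 Hz.
Distinct values: {10 Hz, 16 Hz}.

10 Hz, 16 Hz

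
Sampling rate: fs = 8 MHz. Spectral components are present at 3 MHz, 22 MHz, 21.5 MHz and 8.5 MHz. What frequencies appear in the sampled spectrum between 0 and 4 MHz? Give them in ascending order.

fs/2 = 4 MHz.
3 MHz ≤ fs/2 = 4 MHz, passes unchanged.
22 MHz mod fs = 6 MHz.
6 MHz > fs/2 = 4 MHz, folds to fs − 6 MHz = 2 MHz.
21.5 MHz mod fs = 5.5 MHz.
5.5 MHz > fs/2 = 4 MHz, folds to fs − 5.5 MHz = 2.5 MHz.
8.5 MHz mod fs = 0.5 MHz.
0.5 MHz ≤ fs/2 = 4 MHz, appears at 0.5 MHz.
Distinct values: {0.5 MHz, 2 MHz, 2.5 MHz, 3 MHz}.

0.5 MHz, 2 MHz, 2.5 MHz, 3 MHz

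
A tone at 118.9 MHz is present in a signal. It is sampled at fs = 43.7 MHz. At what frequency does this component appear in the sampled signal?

118.9 MHz mod fs = 31.5 MHz.
31.5 MHz > fs/2 = 21.85 MHz, folds to fs − 31.5 MHz = 12.2 MHz.

12.2 MHz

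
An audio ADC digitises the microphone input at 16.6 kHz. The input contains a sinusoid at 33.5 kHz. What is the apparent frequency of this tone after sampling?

0.3 kHz

33.5 kHz mod fs = 0.3 kHz.
0.3 kHz ≤ fs/2 = 8.3 kHz, appears at 0.3 kHz.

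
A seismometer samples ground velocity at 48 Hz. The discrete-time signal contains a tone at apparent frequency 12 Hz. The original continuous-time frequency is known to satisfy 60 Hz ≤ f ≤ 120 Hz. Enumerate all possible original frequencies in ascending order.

Frequencies that alias to 12 Hz are k·fs ± 12 Hz for integer k ≥ 0.
k=0: 12 Hz.
k=1: 36 Hz, 60 Hz.
k=2: 84 Hz, 108 Hz.
k=3: 132 Hz, 156 Hz.
Within [60 Hz, 120 Hz]: 60 Hz, 84 Hz, 108 Hz.

60 Hz, 84 Hz, 108 Hz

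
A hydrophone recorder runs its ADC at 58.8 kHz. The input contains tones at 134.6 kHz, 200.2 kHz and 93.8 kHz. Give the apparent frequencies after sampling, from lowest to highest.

fs/2 = 29.4 kHz.
134.6 kHz mod fs = 17 kHz.
17 kHz ≤ fs/2 = 29.4 kHz, appears at 17 kHz.
200.2 kHz mod fs = 23.8 kHz.
23.8 kHz ≤ fs/2 = 29.4 kHz, appears at 23.8 kHz.
93.8 kHz mod fs = 35 kHz.
35 kHz > fs/2 = 29.4 kHz, folds to fs − 35 kHz = 23.8 kHz.
Distinct values: {17 kHz, 23.8 kHz}.

17 kHz, 23.8 kHz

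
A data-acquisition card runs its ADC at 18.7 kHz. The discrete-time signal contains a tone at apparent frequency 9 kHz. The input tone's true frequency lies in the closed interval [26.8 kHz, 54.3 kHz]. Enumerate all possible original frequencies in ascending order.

27.7 kHz, 28.4 kHz, 46.4 kHz, 47.1 kHz

Frequencies that alias to 9 kHz are k·fs ± 9 kHz for integer k ≥ 0.
k=0: 9 kHz.
k=1: 9.7 kHz, 27.7 kHz.
k=2: 28.4 kHz, 46.4 kHz.
k=3: 47.1 kHz, 65.1 kHz.
k=4: 65.8 kHz, 83.8 kHz.
Within [26.8 kHz, 54.3 kHz]: 27.7 kHz, 28.4 kHz, 46.4 kHz, 47.1 kHz.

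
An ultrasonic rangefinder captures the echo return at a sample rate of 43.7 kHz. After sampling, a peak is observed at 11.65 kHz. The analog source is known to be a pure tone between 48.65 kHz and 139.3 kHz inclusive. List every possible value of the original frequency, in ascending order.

Frequencies that alias to 11.65 kHz are k·fs ± 11.65 kHz for integer k ≥ 0.
k=0: 11.65 kHz.
k=1: 32.05 kHz, 55.35 kHz.
k=2: 75.75 kHz, 99.05 kHz.
k=3: 119.45 kHz, 142.75 kHz.
k=4: 163.15 kHz, 186.45 kHz.
Within [48.65 kHz, 139.3 kHz]: 55.35 kHz, 75.75 kHz, 99.05 kHz, 119.45 kHz.

55.35 kHz, 75.75 kHz, 99.05 kHz, 119.45 kHz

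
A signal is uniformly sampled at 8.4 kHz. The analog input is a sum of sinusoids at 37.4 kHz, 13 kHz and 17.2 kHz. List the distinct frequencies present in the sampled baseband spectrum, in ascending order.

0.4 kHz, 3.8 kHz

fs/2 = 4.2 kHz.
37.4 kHz mod fs = 3.8 kHz.
3.8 kHz ≤ fs/2 = 4.2 kHz, appears at 3.8 kHz.
13 kHz mod fs = 4.6 kHz.
4.6 kHz > fs/2 = 4.2 kHz, folds to fs − 4.6 kHz = 3.8 kHz.
17.2 kHz mod fs = 0.4 kHz.
0.4 kHz ≤ fs/2 = 4.2 kHz, appears at 0.4 kHz.
Distinct values: {0.4 kHz, 3.8 kHz}.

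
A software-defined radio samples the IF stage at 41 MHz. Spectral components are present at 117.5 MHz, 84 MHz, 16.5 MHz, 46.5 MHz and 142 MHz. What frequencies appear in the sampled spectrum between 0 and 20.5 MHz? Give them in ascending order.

2 MHz, 5.5 MHz, 16.5 MHz, 19 MHz

fs/2 = 20.5 MHz.
117.5 MHz mod fs = 35.5 MHz.
35.5 MHz > fs/2 = 20.5 MHz, folds to fs − 35.5 MHz = 5.5 MHz.
84 MHz mod fs = 2 MHz.
2 MHz ≤ fs/2 = 20.5 MHz, appears at 2 MHz.
16.5 MHz ≤ fs/2 = 20.5 MHz, passes unchanged.
46.5 MHz mod fs = 5.5 MHz.
5.5 MHz ≤ fs/2 = 20.5 MHz, appears at 5.5 MHz.
142 MHz mod fs = 19 MHz.
19 MHz ≤ fs/2 = 20.5 MHz, appears at 19 MHz.
Distinct values: {2 MHz, 5.5 MHz, 16.5 MHz, 19 MHz}.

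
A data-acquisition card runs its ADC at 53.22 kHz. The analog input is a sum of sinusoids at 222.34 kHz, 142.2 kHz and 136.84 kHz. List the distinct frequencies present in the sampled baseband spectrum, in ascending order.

fs/2 = 26.61 kHz.
222.34 kHz mod fs = 9.46 kHz.
9.46 kHz ≤ fs/2 = 26.61 kHz, appears at 9.46 kHz.
142.2 kHz mod fs = 35.76 kHz.
35.76 kHz > fs/2 = 26.61 kHz, folds to fs − 35.76 kHz = 17.46 kHz.
136.84 kHz mod fs = 30.4 kHz.
30.4 kHz > fs/2 = 26.61 kHz, folds to fs − 30.4 kHz = 22.82 kHz.
Distinct values: {9.46 kHz, 17.46 kHz, 22.82 kHz}.

9.46 kHz, 17.46 kHz, 22.82 kHz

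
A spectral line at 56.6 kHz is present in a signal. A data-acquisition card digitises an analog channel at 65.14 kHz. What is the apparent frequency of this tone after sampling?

8.54 kHz

56.6 kHz > fs/2 = 32.57 kHz, folds to fs − 56.6 kHz = 8.54 kHz.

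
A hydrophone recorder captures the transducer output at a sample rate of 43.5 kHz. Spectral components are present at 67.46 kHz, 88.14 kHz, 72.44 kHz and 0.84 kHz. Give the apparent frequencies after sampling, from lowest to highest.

fs/2 = 21.75 kHz.
67.46 kHz mod fs = 23.96 kHz.
23.96 kHz > fs/2 = 21.75 kHz, folds to fs − 23.96 kHz = 19.54 kHz.
88.14 kHz mod fs = 1.14 kHz.
1.14 kHz ≤ fs/2 = 21.75 kHz, appears at 1.14 kHz.
72.44 kHz mod fs = 28.94 kHz.
28.94 kHz > fs/2 = 21.75 kHz, folds to fs − 28.94 kHz = 14.56 kHz.
0.84 kHz ≤ fs/2 = 21.75 kHz, passes unchanged.
Distinct values: {0.84 kHz, 1.14 kHz, 14.56 kHz, 19.54 kHz}.

0.84 kHz, 1.14 kHz, 14.56 kHz, 19.54 kHz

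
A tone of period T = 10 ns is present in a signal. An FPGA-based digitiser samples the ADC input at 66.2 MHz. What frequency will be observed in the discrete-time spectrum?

T = 10 ns → f = 1/T = 100 MHz.
100 MHz mod fs = 33.8 MHz.
33.8 MHz > fs/2 = 33.1 MHz, folds to fs − 33.8 MHz = 32.4 MHz.

32.4 MHz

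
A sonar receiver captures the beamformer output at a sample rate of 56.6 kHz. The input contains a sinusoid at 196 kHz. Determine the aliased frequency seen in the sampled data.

26.2 kHz

196 kHz mod fs = 26.2 kHz.
26.2 kHz ≤ fs/2 = 28.3 kHz, appears at 26.2 kHz.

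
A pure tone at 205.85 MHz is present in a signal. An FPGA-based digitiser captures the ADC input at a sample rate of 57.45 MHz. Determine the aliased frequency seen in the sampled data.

205.85 MHz mod fs = 33.5 MHz.
33.5 MHz > fs/2 = 28.725 MHz, folds to fs − 33.5 MHz = 23.95 MHz.

23.95 MHz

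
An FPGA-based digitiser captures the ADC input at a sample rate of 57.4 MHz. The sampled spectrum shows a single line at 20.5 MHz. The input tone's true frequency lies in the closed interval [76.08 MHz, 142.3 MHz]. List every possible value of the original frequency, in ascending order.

77.9 MHz, 94.3 MHz, 135.3 MHz

Frequencies that alias to 20.5 MHz are k·fs ± 20.5 MHz for integer k ≥ 0.
k=0: 20.5 MHz.
k=1: 36.9 MHz, 77.9 MHz.
k=2: 94.3 MHz, 135.3 MHz.
k=3: 151.7 MHz, 192.7 MHz.
Within [76.08 MHz, 142.3 MHz]: 77.9 MHz, 94.3 MHz, 135.3 MHz.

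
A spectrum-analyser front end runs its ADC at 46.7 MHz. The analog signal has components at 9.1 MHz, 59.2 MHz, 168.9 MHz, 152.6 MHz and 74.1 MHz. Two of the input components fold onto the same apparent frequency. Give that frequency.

12.5 MHz

fs/2 = 23.35 MHz.
9.1 MHz ≤ fs/2 = 23.35 MHz, passes unchanged.
59.2 MHz mod fs = 12.5 MHz.
12.5 MHz ≤ fs/2 = 23.35 MHz, appears at 12.5 MHz.
168.9 MHz mod fs = 28.8 MHz.
28.8 MHz > fs/2 = 23.35 MHz, folds to fs − 28.8 MHz = 17.9 MHz.
152.6 MHz mod fs = 12.5 MHz.
12.5 MHz ≤ fs/2 = 23.35 MHz, appears at 12.5 MHz.
74.1 MHz mod fs = 27.4 MHz.
27.4 MHz > fs/2 = 23.35 MHz, folds to fs − 27.4 MHz = 19.3 MHz.
59.2 MHz and 152.6 MHz both map to 12.5 MHz.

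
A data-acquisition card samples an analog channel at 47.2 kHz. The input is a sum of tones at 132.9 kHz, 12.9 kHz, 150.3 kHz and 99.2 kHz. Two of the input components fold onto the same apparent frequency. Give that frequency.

8.7 kHz

fs/2 = 23.6 kHz.
132.9 kHz mod fs = 38.5 kHz.
38.5 kHz > fs/2 = 23.6 kHz, folds to fs − 38.5 kHz = 8.7 kHz.
12.9 kHz ≤ fs/2 = 23.6 kHz, passes unchanged.
150.3 kHz mod fs = 8.7 kHz.
8.7 kHz ≤ fs/2 = 23.6 kHz, appears at 8.7 kHz.
99.2 kHz mod fs = 4.8 kHz.
4.8 kHz ≤ fs/2 = 23.6 kHz, appears at 4.8 kHz.
132.9 kHz and 150.3 kHz both map to 8.7 kHz.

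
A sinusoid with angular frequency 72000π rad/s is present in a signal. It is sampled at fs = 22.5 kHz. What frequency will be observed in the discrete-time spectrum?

9 kHz

ω = 72000π rad/s → f = ω/(2π) = 36000 Hz = 36 kHz.
36 kHz mod fs = 13.5 kHz.
13.5 kHz > fs/2 = 11.25 kHz, folds to fs − 13.5 kHz = 9 kHz.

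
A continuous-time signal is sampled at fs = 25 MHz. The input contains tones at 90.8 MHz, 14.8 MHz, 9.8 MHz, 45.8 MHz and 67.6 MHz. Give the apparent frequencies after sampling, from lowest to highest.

fs/2 = 12.5 MHz.
90.8 MHz mod fs = 15.8 MHz.
15.8 MHz > fs/2 = 12.5 MHz, folds to fs − 15.8 MHz = 9.2 MHz.
14.8 MHz > fs/2 = 12.5 MHz, folds to fs − 14.8 MHz = 10.2 MHz.
9.8 MHz ≤ fs/2 = 12.5 MHz, passes unchanged.
45.8 MHz mod fs = 20.8 MHz.
20.8 MHz > fs/2 = 12.5 MHz, folds to fs − 20.8 MHz = 4.2 MHz.
67.6 MHz mod fs = 17.6 MHz.
17.6 MHz > fs/2 = 12.5 MHz, folds to fs − 17.6 MHz = 7.4 MHz.
Distinct values: {4.2 MHz, 7.4 MHz, 9.2 MHz, 9.8 MHz, 10.2 MHz}.

4.2 MHz, 7.4 MHz, 9.2 MHz, 9.8 MHz, 10.2 MHz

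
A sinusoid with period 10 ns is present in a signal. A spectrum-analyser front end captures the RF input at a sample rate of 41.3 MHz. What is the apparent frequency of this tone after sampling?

T = 10 ns → f = 1/T = 100 MHz.
100 MHz mod fs = 17.4 MHz.
17.4 MHz ≤ fs/2 = 20.65 MHz, appears at 17.4 MHz.

17.4 MHz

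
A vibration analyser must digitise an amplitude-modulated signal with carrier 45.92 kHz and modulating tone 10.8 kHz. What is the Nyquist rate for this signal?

113.44 kHz

AM sidebands sit at fc ± fm = 35.12 kHz and 56.72 kHz.
Highest-frequency component: 56.72 kHz.
Nyquist rate = 2 × 56.72 kHz = 113.44 kHz.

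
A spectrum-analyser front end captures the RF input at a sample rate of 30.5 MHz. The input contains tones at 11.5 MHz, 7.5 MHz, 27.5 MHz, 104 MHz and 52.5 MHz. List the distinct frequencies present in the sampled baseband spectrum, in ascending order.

fs/2 = 15.25 MHz.
11.5 MHz ≤ fs/2 = 15.25 MHz, passes unchanged.
7.5 MHz ≤ fs/2 = 15.25 MHz, passes unchanged.
27.5 MHz > fs/2 = 15.25 MHz, folds to fs − 27.5 MHz = 3 MHz.
104 MHz mod fs = 12.5 MHz.
12.5 MHz ≤ fs/2 = 15.25 MHz, appears at 12.5 MHz.
52.5 MHz mod fs = 22 MHz.
22 MHz > fs/2 = 15.25 MHz, folds to fs − 22 MHz = 8.5 MHz.
Distinct values: {3 MHz, 7.5 MHz, 8.5 MHz, 11.5 MHz, 12.5 MHz}.

3 MHz, 7.5 MHz, 8.5 MHz, 11.5 MHz, 12.5 MHz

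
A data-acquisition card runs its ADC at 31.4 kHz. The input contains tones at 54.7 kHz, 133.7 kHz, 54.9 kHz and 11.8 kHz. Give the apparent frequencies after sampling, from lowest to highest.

7.9 kHz, 8.1 kHz, 11.8 kHz

fs/2 = 15.7 kHz.
54.7 kHz mod fs = 23.3 kHz.
23.3 kHz > fs/2 = 15.7 kHz, folds to fs − 23.3 kHz = 8.1 kHz.
133.7 kHz mod fs = 8.1 kHz.
8.1 kHz ≤ fs/2 = 15.7 kHz, appears at 8.1 kHz.
54.9 kHz mod fs = 23.5 kHz.
23.5 kHz > fs/2 = 15.7 kHz, folds to fs − 23.5 kHz = 7.9 kHz.
11.8 kHz ≤ fs/2 = 15.7 kHz, passes unchanged.
Distinct values: {7.9 kHz, 8.1 kHz, 11.8 kHz}.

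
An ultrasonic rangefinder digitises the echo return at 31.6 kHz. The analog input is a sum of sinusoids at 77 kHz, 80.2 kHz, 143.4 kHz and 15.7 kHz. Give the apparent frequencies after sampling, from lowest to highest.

fs/2 = 15.8 kHz.
77 kHz mod fs = 13.8 kHz.
13.8 kHz ≤ fs/2 = 15.8 kHz, appears at 13.8 kHz.
80.2 kHz mod fs = 17 kHz.
17 kHz > fs/2 = 15.8 kHz, folds to fs − 17 kHz = 14.6 kHz.
143.4 kHz mod fs = 17 kHz.
17 kHz > fs/2 = 15.8 kHz, folds to fs − 17 kHz = 14.6 kHz.
15.7 kHz ≤ fs/2 = 15.8 kHz, passes unchanged.
Distinct values: {13.8 kHz, 14.6 kHz, 15.7 kHz}.

13.8 kHz, 14.6 kHz, 15.7 kHz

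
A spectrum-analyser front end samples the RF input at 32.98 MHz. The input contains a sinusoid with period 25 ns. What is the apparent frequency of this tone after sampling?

7.02 MHz

T = 25 ns → f = 1/T = 40 MHz.
40 MHz mod fs = 7.02 MHz.
7.02 MHz ≤ fs/2 = 16.49 MHz, appears at 7.02 MHz.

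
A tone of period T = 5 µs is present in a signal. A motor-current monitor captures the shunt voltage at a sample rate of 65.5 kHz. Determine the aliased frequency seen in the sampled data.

3.5 kHz

T = 5 µs → f = 1/T = 200 kHz.
200 kHz mod fs = 3.5 kHz.
3.5 kHz ≤ fs/2 = 32.75 kHz, appears at 3.5 kHz.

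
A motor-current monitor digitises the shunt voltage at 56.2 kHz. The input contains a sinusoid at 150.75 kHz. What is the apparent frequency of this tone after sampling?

17.85 kHz

150.75 kHz mod fs = 38.35 kHz.
38.35 kHz > fs/2 = 28.1 kHz, folds to fs − 38.35 kHz = 17.85 kHz.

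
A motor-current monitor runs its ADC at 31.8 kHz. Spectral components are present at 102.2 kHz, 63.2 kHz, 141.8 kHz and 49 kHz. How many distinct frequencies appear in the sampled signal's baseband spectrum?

3

fs/2 = 15.9 kHz.
102.2 kHz mod fs = 6.8 kHz.
6.8 kHz ≤ fs/2 = 15.9 kHz, appears at 6.8 kHz.
63.2 kHz mod fs = 31.4 kHz.
31.4 kHz > fs/2 = 15.9 kHz, folds to fs − 31.4 kHz = 0.4 kHz.
141.8 kHz mod fs = 14.6 kHz.
14.6 kHz ≤ fs/2 = 15.9 kHz, appears at 14.6 kHz.
49 kHz mod fs = 17.2 kHz.
17.2 kHz > fs/2 = 15.9 kHz, folds to fs − 17.2 kHz = 14.6 kHz.
Distinct values: {0.4 kHz, 6.8 kHz, 14.6 kHz} → 3.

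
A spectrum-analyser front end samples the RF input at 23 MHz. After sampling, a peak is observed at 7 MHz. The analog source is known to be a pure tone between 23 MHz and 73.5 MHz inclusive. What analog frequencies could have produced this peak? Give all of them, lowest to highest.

30 MHz, 39 MHz, 53 MHz, 62 MHz

Frequencies that alias to 7 MHz are k·fs ± 7 MHz for integer k ≥ 0.
k=0: 7 MHz.
k=1: 16 MHz, 30 MHz.
k=2: 39 MHz, 53 MHz.
k=3: 62 MHz, 76 MHz.
k=4: 85 MHz, 99 MHz.
Within [23 MHz, 73.5 MHz]: 30 MHz, 39 MHz, 53 MHz, 62 MHz.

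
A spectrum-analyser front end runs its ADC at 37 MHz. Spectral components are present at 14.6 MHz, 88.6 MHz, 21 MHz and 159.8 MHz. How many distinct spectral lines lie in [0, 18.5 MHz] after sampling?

fs/2 = 18.5 MHz.
14.6 MHz ≤ fs/2 = 18.5 MHz, passes unchanged.
88.6 MHz mod fs = 14.6 MHz.
14.6 MHz ≤ fs/2 = 18.5 MHz, appears at 14.6 MHz.
21 MHz > fs/2 = 18.5 MHz, folds to fs − 21 MHz = 16 MHz.
159.8 MHz mod fs = 11.8 MHz.
11.8 MHz ≤ fs/2 = 18.5 MHz, appears at 11.8 MHz.
Distinct values: {11.8 MHz, 14.6 MHz, 16 MHz} → 3.

3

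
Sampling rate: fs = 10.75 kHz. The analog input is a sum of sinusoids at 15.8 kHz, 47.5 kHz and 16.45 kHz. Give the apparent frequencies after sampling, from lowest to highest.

4.5 kHz, 5.05 kHz

fs/2 = 5.375 kHz.
15.8 kHz mod fs = 5.05 kHz.
5.05 kHz ≤ fs/2 = 5.375 kHz, appears at 5.05 kHz.
47.5 kHz mod fs = 4.5 kHz.
4.5 kHz ≤ fs/2 = 5.375 kHz, appears at 4.5 kHz.
16.45 kHz mod fs = 5.7 kHz.
5.7 kHz > fs/2 = 5.375 kHz, folds to fs − 5.7 kHz = 5.05 kHz.
Distinct values: {4.5 kHz, 5.05 kHz}.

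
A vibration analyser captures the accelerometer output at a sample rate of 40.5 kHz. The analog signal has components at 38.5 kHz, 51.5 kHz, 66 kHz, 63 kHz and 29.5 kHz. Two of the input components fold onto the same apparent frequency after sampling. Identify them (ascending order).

fs/2 = 20.25 kHz.
38.5 kHz > fs/2 = 20.25 kHz, folds to fs − 38.5 kHz = 2 kHz.
51.5 kHz mod fs = 11 kHz.
11 kHz ≤ fs/2 = 20.25 kHz, appears at 11 kHz.
66 kHz mod fs = 25.5 kHz.
25.5 kHz > fs/2 = 20.25 kHz, folds to fs − 25.5 kHz = 15 kHz.
63 kHz mod fs = 22.5 kHz.
22.5 kHz > fs/2 = 20.25 kHz, folds to fs − 22.5 kHz = 18 kHz.
29.5 kHz > fs/2 = 20.25 kHz, folds to fs − 29.5 kHz = 11 kHz.
29.5 kHz and 51.5 kHz both map to 11 kHz.

29.5 kHz, 51.5 kHz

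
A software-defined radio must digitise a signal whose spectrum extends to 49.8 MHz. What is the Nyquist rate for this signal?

99.6 MHz

Nyquist rate = 2 × 49.8 MHz = 99.6 MHz.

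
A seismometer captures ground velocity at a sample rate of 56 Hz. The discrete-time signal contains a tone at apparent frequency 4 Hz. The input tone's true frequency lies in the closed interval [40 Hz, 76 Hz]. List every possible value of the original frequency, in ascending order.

Frequencies that alias to 4 Hz are k·fs ± 4 Hz for integer k ≥ 0.
k=0: 4 Hz.
k=1: 52 Hz, 60 Hz.
k=2: 108 Hz, 116 Hz.
Within [40 Hz, 76 Hz]: 52 Hz, 60 Hz.

52 Hz, 60 Hz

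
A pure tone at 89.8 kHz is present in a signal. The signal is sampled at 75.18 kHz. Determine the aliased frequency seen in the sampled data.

89.8 kHz mod fs = 14.62 kHz.
14.62 kHz ≤ fs/2 = 37.59 kHz, appears at 14.62 kHz.

14.62 kHz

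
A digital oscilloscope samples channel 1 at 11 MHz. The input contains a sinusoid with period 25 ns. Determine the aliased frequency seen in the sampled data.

4 MHz

T = 25 ns → f = 1/T = 40 MHz.
40 MHz mod fs = 7 MHz.
7 MHz > fs/2 = 5.5 MHz, folds to fs − 7 MHz = 4 MHz.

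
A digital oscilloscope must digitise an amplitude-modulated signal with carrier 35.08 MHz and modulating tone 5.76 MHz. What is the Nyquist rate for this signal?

81.68 MHz

AM sidebands sit at fc ± fm = 29.32 MHz and 40.84 MHz.
Highest-frequency component: 40.84 MHz.
Nyquist rate = 2 × 40.84 MHz = 81.68 MHz.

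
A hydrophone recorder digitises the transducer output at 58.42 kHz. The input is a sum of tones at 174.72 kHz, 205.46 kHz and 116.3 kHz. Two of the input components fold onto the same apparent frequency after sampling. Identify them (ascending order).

fs/2 = 29.21 kHz.
174.72 kHz mod fs = 57.88 kHz.
57.88 kHz > fs/2 = 29.21 kHz, folds to fs − 57.88 kHz = 0.54 kHz.
205.46 kHz mod fs = 30.2 kHz.
30.2 kHz > fs/2 = 29.21 kHz, folds to fs − 30.2 kHz = 28.22 kHz.
116.3 kHz mod fs = 57.88 kHz.
57.88 kHz > fs/2 = 29.21 kHz, folds to fs − 57.88 kHz = 0.54 kHz.
116.3 kHz and 174.72 kHz both map to 0.54 kHz.

116.3 kHz, 174.72 kHz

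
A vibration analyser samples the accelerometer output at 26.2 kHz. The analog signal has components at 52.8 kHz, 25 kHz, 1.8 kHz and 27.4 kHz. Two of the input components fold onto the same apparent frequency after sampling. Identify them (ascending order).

fs/2 = 13.1 kHz.
52.8 kHz mod fs = 0.4 kHz.
0.4 kHz ≤ fs/2 = 13.1 kHz, appears at 0.4 kHz.
25 kHz > fs/2 = 13.1 kHz, folds to fs − 25 kHz = 1.2 kHz.
1.8 kHz ≤ fs/2 = 13.1 kHz, passes unchanged.
27.4 kHz mod fs = 1.2 kHz.
1.2 kHz ≤ fs/2 = 13.1 kHz, appears at 1.2 kHz.
25 kHz and 27.4 kHz both map to 1.2 kHz.

25 kHz, 27.4 kHz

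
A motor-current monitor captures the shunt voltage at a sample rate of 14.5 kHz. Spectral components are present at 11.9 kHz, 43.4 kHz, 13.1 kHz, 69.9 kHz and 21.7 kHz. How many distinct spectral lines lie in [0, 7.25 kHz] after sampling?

4

fs/2 = 7.25 kHz.
11.9 kHz > fs/2 = 7.25 kHz, folds to fs − 11.9 kHz = 2.6 kHz.
43.4 kHz mod fs = 14.4 kHz.
14.4 kHz > fs/2 = 7.25 kHz, folds to fs − 14.4 kHz = 0.1 kHz.
13.1 kHz > fs/2 = 7.25 kHz, folds to fs − 13.1 kHz = 1.4 kHz.
69.9 kHz mod fs = 11.9 kHz.
11.9 kHz > fs/2 = 7.25 kHz, folds to fs − 11.9 kHz = 2.6 kHz.
21.7 kHz mod fs = 7.2 kHz.
7.2 kHz ≤ fs/2 = 7.25 kHz, appears at 7.2 kHz.
Distinct values: {0.1 kHz, 1.4 kHz, 2.6 kHz, 7.2 kHz} → 4.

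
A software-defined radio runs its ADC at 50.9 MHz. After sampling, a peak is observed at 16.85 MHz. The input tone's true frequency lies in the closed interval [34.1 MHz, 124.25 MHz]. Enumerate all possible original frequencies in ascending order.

Frequencies that alias to 16.85 MHz are k·fs ± 16.85 MHz for integer k ≥ 0.
k=0: 16.85 MHz.
k=1: 34.05 MHz, 67.75 MHz.
k=2: 84.95 MHz, 118.65 MHz.
k=3: 135.85 MHz, 169.55 MHz.
Within [34.1 MHz, 124.25 MHz]: 67.75 MHz, 84.95 MHz, 118.65 MHz.

67.75 MHz, 84.95 MHz, 118.65 MHz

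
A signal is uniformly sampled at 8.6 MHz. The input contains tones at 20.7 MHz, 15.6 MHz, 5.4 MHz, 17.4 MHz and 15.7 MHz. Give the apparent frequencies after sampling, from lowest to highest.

fs/2 = 4.3 MHz.
20.7 MHz mod fs = 3.5 MHz.
3.5 MHz ≤ fs/2 = 4.3 MHz, appears at 3.5 MHz.
15.6 MHz mod fs = 7 MHz.
7 MHz > fs/2 = 4.3 MHz, folds to fs − 7 MHz = 1.6 MHz.
5.4 MHz > fs/2 = 4.3 MHz, folds to fs − 5.4 MHz = 3.2 MHz.
17.4 MHz mod fs = 0.2 MHz.
0.2 MHz ≤ fs/2 = 4.3 MHz, appears at 0.2 MHz.
15.7 MHz mod fs = 7.1 MHz.
7.1 MHz > fs/2 = 4.3 MHz, folds to fs − 7.1 MHz = 1.5 MHz.
Distinct values: {0.2 MHz, 1.5 MHz, 1.6 MHz, 3.2 MHz, 3.5 MHz}.

0.2 MHz, 1.5 MHz, 1.6 MHz, 3.2 MHz, 3.5 MHz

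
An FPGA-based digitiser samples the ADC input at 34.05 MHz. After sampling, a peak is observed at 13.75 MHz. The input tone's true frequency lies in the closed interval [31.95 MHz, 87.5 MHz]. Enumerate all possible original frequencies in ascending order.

47.8 MHz, 54.35 MHz, 81.85 MHz

Frequencies that alias to 13.75 MHz are k·fs ± 13.75 MHz for integer k ≥ 0.
k=0: 13.75 MHz.
k=1: 20.3 MHz, 47.8 MHz.
k=2: 54.35 MHz, 81.85 MHz.
k=3: 88.4 MHz, 115.9 MHz.
Within [31.95 MHz, 87.5 MHz]: 47.8 MHz, 54.35 MHz, 81.85 MHz.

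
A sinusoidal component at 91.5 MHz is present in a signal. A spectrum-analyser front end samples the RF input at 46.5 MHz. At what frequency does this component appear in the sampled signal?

91.5 MHz mod fs = 45 MHz.
45 MHz > fs/2 = 23.25 MHz, folds to fs − 45 MHz = 1.5 MHz.

1.5 MHz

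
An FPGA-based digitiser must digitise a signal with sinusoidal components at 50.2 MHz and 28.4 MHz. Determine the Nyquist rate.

100.4 MHz

Highest-frequency component: 50.2 MHz.
Nyquist rate = 2 × 50.2 MHz = 100.4 MHz.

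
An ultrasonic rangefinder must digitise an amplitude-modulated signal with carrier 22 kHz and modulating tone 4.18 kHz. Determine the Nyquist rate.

52.36 kHz

AM sidebands sit at fc ± fm = 17.82 kHz and 26.18 kHz.
Highest-frequency component: 26.18 kHz.
Nyquist rate = 2 × 26.18 kHz = 52.36 kHz.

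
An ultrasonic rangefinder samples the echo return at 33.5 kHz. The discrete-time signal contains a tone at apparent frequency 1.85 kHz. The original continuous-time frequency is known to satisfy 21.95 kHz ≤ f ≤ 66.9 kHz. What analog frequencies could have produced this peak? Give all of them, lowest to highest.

Frequencies that alias to 1.85 kHz are k·fs ± 1.85 kHz for integer k ≥ 0.
k=0: 1.85 kHz.
k=1: 31.65 kHz, 35.35 kHz.
k=2: 65.15 kHz, 68.85 kHz.
k=3: 98.65 kHz, 102.35 kHz.
Within [21.95 kHz, 66.9 kHz]: 31.65 kHz, 35.35 kHz, 65.15 kHz.

31.65 kHz, 35.35 kHz, 65.15 kHz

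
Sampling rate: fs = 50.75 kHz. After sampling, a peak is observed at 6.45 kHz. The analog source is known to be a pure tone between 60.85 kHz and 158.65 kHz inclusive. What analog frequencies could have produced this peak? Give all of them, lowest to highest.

95.05 kHz, 107.95 kHz, 145.8 kHz

Frequencies that alias to 6.45 kHz are k·fs ± 6.45 kHz for integer k ≥ 0.
k=0: 6.45 kHz.
k=1: 44.3 kHz, 57.2 kHz.
k=2: 95.05 kHz, 107.95 kHz.
k=3: 145.8 kHz, 158.7 kHz.
k=4: 196.55 kHz, 209.45 kHz.
Within [60.85 kHz, 158.65 kHz]: 95.05 kHz, 107.95 kHz, 145.8 kHz.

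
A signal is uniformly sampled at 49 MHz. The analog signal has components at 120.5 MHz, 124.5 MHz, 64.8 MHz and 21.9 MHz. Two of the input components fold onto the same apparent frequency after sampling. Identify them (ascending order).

120.5 MHz, 124.5 MHz

fs/2 = 24.5 MHz.
120.5 MHz mod fs = 22.5 MHz.
22.5 MHz ≤ fs/2 = 24.5 MHz, appears at 22.5 MHz.
124.5 MHz mod fs = 26.5 MHz.
26.5 MHz > fs/2 = 24.5 MHz, folds to fs − 26.5 MHz = 22.5 MHz.
64.8 MHz mod fs = 15.8 MHz.
15.8 MHz ≤ fs/2 = 24.5 MHz, appears at 15.8 MHz.
21.9 MHz ≤ fs/2 = 24.5 MHz, passes unchanged.
120.5 MHz and 124.5 MHz both map to 22.5 MHz.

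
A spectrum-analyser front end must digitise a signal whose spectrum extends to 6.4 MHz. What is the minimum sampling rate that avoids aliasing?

Nyquist rate = 2 × 6.4 MHz = 12.8 MHz.

12.8 MHz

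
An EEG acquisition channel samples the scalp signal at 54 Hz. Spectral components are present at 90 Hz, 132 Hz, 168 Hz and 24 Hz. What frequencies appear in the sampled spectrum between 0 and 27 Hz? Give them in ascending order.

fs/2 = 27 Hz.
90 Hz mod fs = 36 Hz.
36 Hz > fs/2 = 27 Hz, folds to fs − 36 Hz = 18 Hz.
132 Hz mod fs = 24 Hz.
24 Hz ≤ fs/2 = 27 Hz, appears at 24 Hz.
168 Hz mod fs = 6 Hz.
6 Hz ≤ fs/2 = 27 Hz, appears at 6 Hz.
24 Hz ≤ fs/2 = 27 Hz, passes unchanged.
Distinct values: {6 Hz, 18 Hz, 24 Hz}.

6 Hz, 18 Hz, 24 Hz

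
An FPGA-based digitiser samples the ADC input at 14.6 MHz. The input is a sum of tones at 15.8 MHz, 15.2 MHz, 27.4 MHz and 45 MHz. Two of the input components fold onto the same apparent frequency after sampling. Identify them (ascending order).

15.8 MHz, 45 MHz

fs/2 = 7.3 MHz.
15.8 MHz mod fs = 1.2 MHz.
1.2 MHz ≤ fs/2 = 7.3 MHz, appears at 1.2 MHz.
15.2 MHz mod fs = 0.6 MHz.
0.6 MHz ≤ fs/2 = 7.3 MHz, appears at 0.6 MHz.
27.4 MHz mod fs = 12.8 MHz.
12.8 MHz > fs/2 = 7.3 MHz, folds to fs − 12.8 MHz = 1.8 MHz.
45 MHz mod fs = 1.2 MHz.
1.2 MHz ≤ fs/2 = 7.3 MHz, appears at 1.2 MHz.
15.8 MHz and 45 MHz both map to 1.2 MHz.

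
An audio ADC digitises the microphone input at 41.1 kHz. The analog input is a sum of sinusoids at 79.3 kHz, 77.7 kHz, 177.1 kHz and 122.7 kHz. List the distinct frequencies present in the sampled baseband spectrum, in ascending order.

0.6 kHz, 2.9 kHz, 4.5 kHz, 12.7 kHz

fs/2 = 20.55 kHz.
79.3 kHz mod fs = 38.2 kHz.
38.2 kHz > fs/2 = 20.55 kHz, folds to fs − 38.2 kHz = 2.9 kHz.
77.7 kHz mod fs = 36.6 kHz.
36.6 kHz > fs/2 = 20.55 kHz, folds to fs − 36.6 kHz = 4.5 kHz.
177.1 kHz mod fs = 12.7 kHz.
12.7 kHz ≤ fs/2 = 20.55 kHz, appears at 12.7 kHz.
122.7 kHz mod fs = 40.5 kHz.
40.5 kHz > fs/2 = 20.55 kHz, folds to fs − 40.5 kHz = 0.6 kHz.
Distinct values: {0.6 kHz, 2.9 kHz, 4.5 kHz, 12.7 kHz}.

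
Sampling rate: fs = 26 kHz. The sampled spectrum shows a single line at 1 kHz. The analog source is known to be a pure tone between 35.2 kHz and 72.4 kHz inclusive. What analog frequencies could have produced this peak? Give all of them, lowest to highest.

Frequencies that alias to 1 kHz are k·fs ± 1 kHz for integer k ≥ 0.
k=0: 1 kHz.
k=1: 25 kHz, 27 kHz.
k=2: 51 kHz, 53 kHz.
k=3: 77 kHz, 79 kHz.
Within [35.2 kHz, 72.4 kHz]: 51 kHz, 53 kHz.

51 kHz, 53 kHz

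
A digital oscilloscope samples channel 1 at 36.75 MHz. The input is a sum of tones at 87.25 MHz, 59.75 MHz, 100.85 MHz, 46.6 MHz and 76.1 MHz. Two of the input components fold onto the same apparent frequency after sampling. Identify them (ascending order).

fs/2 = 18.375 MHz.
87.25 MHz mod fs = 13.75 MHz.
13.75 MHz ≤ fs/2 = 18.375 MHz, appears at 13.75 MHz.
59.75 MHz mod fs = 23 MHz.
23 MHz > fs/2 = 18.375 MHz, folds to fs − 23 MHz = 13.75 MHz.
100.85 MHz mod fs = 27.35 MHz.
27.35 MHz > fs/2 = 18.375 MHz, folds to fs − 27.35 MHz = 9.4 MHz.
46.6 MHz mod fs = 9.85 MHz.
9.85 MHz ≤ fs/2 = 18.375 MHz, appears at 9.85 MHz.
76.1 MHz mod fs = 2.6 MHz.
2.6 MHz ≤ fs/2 = 18.375 MHz, appears at 2.6 MHz.
59.75 MHz and 87.25 MHz both map to 13.75 MHz.

59.75 MHz, 87.25 MHz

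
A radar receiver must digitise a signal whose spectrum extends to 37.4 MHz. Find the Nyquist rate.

74.8 MHz

Nyquist rate = 2 × 37.4 MHz = 74.8 MHz.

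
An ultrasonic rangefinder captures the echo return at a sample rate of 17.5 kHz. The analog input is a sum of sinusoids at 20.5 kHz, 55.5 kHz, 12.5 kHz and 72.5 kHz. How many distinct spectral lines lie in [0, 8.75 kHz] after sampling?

fs/2 = 8.75 kHz.
20.5 kHz mod fs = 3 kHz.
3 kHz ≤ fs/2 = 8.75 kHz, appears at 3 kHz.
55.5 kHz mod fs = 3 kHz.
3 kHz ≤ fs/2 = 8.75 kHz, appears at 3 kHz.
12.5 kHz > fs/2 = 8.75 kHz, folds to fs − 12.5 kHz = 5 kHz.
72.5 kHz mod fs = 2.5 kHz.
2.5 kHz ≤ fs/2 = 8.75 kHz, appears at 2.5 kHz.
Distinct values: {2.5 kHz, 3 kHz, 5 kHz} → 3.

3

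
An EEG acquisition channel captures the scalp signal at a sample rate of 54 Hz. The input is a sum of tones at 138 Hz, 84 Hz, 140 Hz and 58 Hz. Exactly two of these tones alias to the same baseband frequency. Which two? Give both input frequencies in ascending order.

fs/2 = 27 Hz.
138 Hz mod fs = 30 Hz.
30 Hz > fs/2 = 27 Hz, folds to fs − 30 Hz = 24 Hz.
84 Hz mod fs = 30 Hz.
30 Hz > fs/2 = 27 Hz, folds to fs − 30 Hz = 24 Hz.
140 Hz mod fs = 32 Hz.
32 Hz > fs/2 = 27 Hz, folds to fs − 32 Hz = 22 Hz.
58 Hz mod fs = 4 Hz.
4 Hz ≤ fs/2 = 27 Hz, appears at 4 Hz.
84 Hz and 138 Hz both map to 24 Hz.

84 Hz, 138 Hz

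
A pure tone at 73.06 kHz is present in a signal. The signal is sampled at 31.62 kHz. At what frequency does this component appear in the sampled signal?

73.06 kHz mod fs = 9.82 kHz.
9.82 kHz ≤ fs/2 = 15.81 kHz, appears at 9.82 kHz.

9.82 kHz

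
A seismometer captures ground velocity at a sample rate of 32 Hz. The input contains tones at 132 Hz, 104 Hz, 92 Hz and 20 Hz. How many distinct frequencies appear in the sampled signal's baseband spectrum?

fs/2 = 16 Hz.
132 Hz mod fs = 4 Hz.
4 Hz ≤ fs/2 = 16 Hz, appears at 4 Hz.
104 Hz mod fs = 8 Hz.
8 Hz ≤ fs/2 = 16 Hz, appears at 8 Hz.
92 Hz mod fs = 28 Hz.
28 Hz > fs/2 = 16 Hz, folds to fs − 28 Hz = 4 Hz.
20 Hz > fs/2 = 16 Hz, folds to fs − 20 Hz = 12 Hz.
Distinct values: {4 Hz, 8 Hz, 12 Hz} → 3.

3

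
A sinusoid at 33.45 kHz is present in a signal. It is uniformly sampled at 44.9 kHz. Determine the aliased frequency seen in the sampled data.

11.45 kHz

33.45 kHz > fs/2 = 22.45 kHz, folds to fs − 33.45 kHz = 11.45 kHz.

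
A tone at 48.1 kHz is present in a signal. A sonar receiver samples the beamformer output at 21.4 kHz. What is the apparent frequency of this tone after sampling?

5.3 kHz

48.1 kHz mod fs = 5.3 kHz.
5.3 kHz ≤ fs/2 = 10.7 kHz, appears at 5.3 kHz.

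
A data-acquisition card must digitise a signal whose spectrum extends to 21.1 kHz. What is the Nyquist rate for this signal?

Nyquist rate = 2 × 21.1 kHz = 42.2 kHz.

42.2 kHz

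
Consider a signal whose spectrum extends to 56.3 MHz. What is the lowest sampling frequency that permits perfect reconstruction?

Nyquist rate = 2 × 56.3 MHz = 112.6 MHz.

112.6 MHz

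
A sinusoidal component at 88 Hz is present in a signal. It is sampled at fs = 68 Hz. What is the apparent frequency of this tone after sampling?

88 Hz mod fs = 20 Hz.
20 Hz ≤ fs/2 = 34 Hz, appears at 20 Hz.

20 Hz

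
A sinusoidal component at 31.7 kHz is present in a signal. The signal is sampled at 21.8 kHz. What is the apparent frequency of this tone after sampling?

9.9 kHz

31.7 kHz mod fs = 9.9 kHz.
9.9 kHz ≤ fs/2 = 10.9 kHz, appears at 9.9 kHz.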